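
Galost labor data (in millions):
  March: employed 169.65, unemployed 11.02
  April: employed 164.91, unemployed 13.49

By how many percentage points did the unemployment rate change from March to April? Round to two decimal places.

The unemployment rate changed by +1.46 percentage points.

March: labor force = 169.65 + 11.02 = 180.67; u = 11.02/180.67 = 6.10%.
April: labor force = 164.91 + 13.49 = 178.40; u = 13.49/178.40 = 7.56%.
Change = 7.56% − 6.10% = +1.46 pp.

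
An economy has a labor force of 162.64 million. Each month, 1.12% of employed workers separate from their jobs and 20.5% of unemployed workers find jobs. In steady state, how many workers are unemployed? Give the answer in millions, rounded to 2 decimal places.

Steady-state unemployment rate u* = s/(s+f) = 1.12/(1.12+20.5) = 0.051804.
Unemployed = u* × labor force = 0.051804 × 162.64 ≈ 8.43 million.

About 8.43 million are unemployed in steady state.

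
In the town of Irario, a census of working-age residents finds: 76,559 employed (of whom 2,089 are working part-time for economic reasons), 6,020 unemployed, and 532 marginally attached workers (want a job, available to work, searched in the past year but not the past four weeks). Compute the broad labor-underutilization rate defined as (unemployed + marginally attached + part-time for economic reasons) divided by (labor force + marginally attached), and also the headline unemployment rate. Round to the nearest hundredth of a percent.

Broad underutilization rate ≈ 10.40%; headline unemployment rate ≈ 7.29%.

Labor force = 76,559 + 6,020 = 82,579.
Numerator = 6,020 + 532 + 2,089 = 8,641.
Denominator = 82,579 + 532 = 83,111.
Broad rate = 8,641 / 83,111 = 10.40%.
Headline unemployment rate = 6,020 / 82,579 = 7.29%.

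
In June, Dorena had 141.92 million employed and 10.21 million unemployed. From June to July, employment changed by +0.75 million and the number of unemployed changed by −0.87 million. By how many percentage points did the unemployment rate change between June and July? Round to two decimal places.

June: labor force = 141.92 + 10.21 = 152.13; u = 10.21/152.13 = 6.71%.
July: labor force = 142.67 + 9.34 = 152.01; u = 9.34/152.01 = 6.14%.
Change = 6.14% − 6.71% = −0.57 pp.

The unemployment rate changed by −0.57 percentage points.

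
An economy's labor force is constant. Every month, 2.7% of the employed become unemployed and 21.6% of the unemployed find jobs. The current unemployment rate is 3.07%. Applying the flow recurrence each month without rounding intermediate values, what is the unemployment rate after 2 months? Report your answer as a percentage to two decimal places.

With a fixed labor force, u_{t+1} = u_t + s·(1−u_t) − f·u_t = u_t·(1−s−f) + s.
Here 1−s−f = 0.757 and s = 0.027.
u_1 = 0.030700 × 0.757 + 0.027 = 0.050240.
u_2 = 0.050240 × 0.757 + 0.027 = 0.065032.

Unemployment rate after two months ≈ 6.50%.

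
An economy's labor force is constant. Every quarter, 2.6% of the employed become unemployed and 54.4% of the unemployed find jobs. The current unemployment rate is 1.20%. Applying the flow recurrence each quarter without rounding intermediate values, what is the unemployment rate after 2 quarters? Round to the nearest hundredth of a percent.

Unemployment rate after two quarters ≈ 3.94%.

With a fixed labor force, u_{t+1} = u_t + s·(1−u_t) − f·u_t = u_t·(1−s−f) + s.
Here 1−s−f = 0.430 and s = 0.026.
u_1 = 0.012000 × 0.430 + 0.026 = 0.031160.
u_2 = 0.031160 × 0.430 + 0.026 = 0.039399.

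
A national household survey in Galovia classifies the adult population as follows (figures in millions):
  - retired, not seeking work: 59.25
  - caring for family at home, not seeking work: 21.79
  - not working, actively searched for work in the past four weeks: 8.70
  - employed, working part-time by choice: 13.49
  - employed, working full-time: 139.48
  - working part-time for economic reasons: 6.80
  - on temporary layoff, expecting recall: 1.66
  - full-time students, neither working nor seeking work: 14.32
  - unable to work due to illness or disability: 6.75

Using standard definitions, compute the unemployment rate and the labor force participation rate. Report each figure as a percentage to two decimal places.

Employed = 13.49 + 139.48 + 6.80 = 159.77 million (anyone who worked, including part-time for economic reasons, counts as employed).
Unemployed = 8.70 + 1.66 = 10.36 million (jobless and actively searching, or on temporary layoff).
Labor force = 159.77 + 10.36 = 170.13 million.
Not in labor force = 59.25 + 21.79 + 14.32 + 6.75 = 102.11 million (those not working and not actively searching are outside the labor force).
Civilian working-age population = 170.13 + 102.11 = 272.24 million.
Unemployment rate = 10.36 / 170.13 = 6.09%.
Labor force participation rate = 170.13 / 272.24 = 62.49%.

Unemployment rate ≈ 6.09%; labor force participation rate ≈ 62.49%.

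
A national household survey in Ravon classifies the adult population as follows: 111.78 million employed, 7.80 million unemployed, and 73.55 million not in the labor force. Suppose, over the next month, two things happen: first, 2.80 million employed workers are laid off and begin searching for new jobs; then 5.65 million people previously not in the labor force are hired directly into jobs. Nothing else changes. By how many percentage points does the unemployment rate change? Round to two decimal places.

The unemployment rate changes by +1.94 percentage points.

Initially, labor force = 111.78 + 7.80 = 119.58 million, so u = 7.80/119.58 = 6.52%.
After the first change, employed falls and unemployed rises by 2.80; labor force unchanged → E = 108.98, U = 10.60, labor force = 119.58 million.
After the second change, employed and labor force both rise by 5.65; unemployed unchanged → E = 114.63, U = 10.60, labor force = 125.23 million.
New unemployment rate = 10.60 / 125.23 = 8.46%.
Change = 8.46% − 6.52% = +1.94 percentage points.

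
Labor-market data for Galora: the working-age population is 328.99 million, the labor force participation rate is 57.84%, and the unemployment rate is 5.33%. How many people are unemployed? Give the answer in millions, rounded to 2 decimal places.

About 10.14 million are unemployed.

Labor force = 0.5784 × 328.99 = 190.29 million.
Unemployed = 0.0533 × 190.29 ≈ 10.14 million.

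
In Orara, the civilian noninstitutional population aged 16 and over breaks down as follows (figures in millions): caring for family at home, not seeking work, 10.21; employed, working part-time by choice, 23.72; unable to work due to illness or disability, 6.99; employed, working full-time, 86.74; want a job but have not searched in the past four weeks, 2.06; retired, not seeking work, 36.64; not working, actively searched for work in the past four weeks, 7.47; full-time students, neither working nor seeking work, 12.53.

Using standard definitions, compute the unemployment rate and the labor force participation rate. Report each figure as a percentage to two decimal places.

Unemployment rate ≈ 6.33%; labor force participation rate ≈ 63.28%.

Employed = 23.72 + 86.74 = 110.46 million.
Unemployed = 7.47 million.
Labor force = 110.46 + 7.47 = 117.93 million.
Not in labor force = 10.21 + 6.99 + 2.06 + 36.64 + 12.53 = 68.43 million (those not working and not actively searching are outside the labor force — including those who want a job but have given up searching).
Civilian working-age population = 117.93 + 68.43 = 186.36 million.
Unemployment rate = 7.47 / 117.93 = 6.33%.
Labor force participation rate = 117.93 / 186.36 = 63.28%.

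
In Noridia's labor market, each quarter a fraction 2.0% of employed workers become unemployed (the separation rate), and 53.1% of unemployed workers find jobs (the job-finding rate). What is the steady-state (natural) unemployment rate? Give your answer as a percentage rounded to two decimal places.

At steady state the flows balance: s·E = f·U, so U/(E+U) = s/(s+f).
u* = 2.0 / (2.0 + 53.1) = 2.0 / 55.10 = 3.63%.

Steady-state unemployment rate ≈ 3.63%.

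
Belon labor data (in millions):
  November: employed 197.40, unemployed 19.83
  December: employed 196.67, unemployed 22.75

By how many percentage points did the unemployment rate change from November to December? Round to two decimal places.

The unemployment rate changed by +1.24 percentage points.

November: labor force = 197.40 + 19.83 = 217.23; u = 19.83/217.23 = 9.13%.
December: labor force = 196.67 + 22.75 = 219.42; u = 22.75/219.42 = 10.37%.
Change = 10.37% − 9.13% = +1.24 pp.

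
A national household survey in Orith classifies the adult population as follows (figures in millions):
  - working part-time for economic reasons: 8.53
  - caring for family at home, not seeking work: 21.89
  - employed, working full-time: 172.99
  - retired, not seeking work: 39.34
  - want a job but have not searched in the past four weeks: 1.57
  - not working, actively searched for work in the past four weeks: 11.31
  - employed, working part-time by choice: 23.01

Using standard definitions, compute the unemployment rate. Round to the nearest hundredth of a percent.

Employed = 8.53 + 172.99 + 23.01 = 204.53 million (anyone who worked, including part-time for economic reasons, counts as employed).
Unemployed = 11.31 million.
Labor force = 204.53 + 11.31 = 215.84 million.
Unemployment rate = 11.31 / 215.84 = 5.24%.

Unemployment rate ≈ 5.24%.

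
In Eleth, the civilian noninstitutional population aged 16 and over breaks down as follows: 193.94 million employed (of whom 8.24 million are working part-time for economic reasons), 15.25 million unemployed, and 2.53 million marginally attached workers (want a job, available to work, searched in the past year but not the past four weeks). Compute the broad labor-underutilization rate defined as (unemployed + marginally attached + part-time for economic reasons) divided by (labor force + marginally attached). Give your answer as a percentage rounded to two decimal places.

Labor force = 193.94 + 15.25 = 209.19 million.
Numerator = 15.25 + 2.53 + 8.24 = 26.02 million.
Denominator = 209.19 + 2.53 = 211.72 million.
Broad rate = 26.02 / 211.72 = 12.29%.

Broad underutilization rate ≈ 12.29%.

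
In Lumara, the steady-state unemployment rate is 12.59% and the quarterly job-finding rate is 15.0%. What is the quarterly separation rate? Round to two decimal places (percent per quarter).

From u* = s/(s+f): s = u·f/(1−u).
s = 0.1259 × 15.0 / (1 − 0.1259) = 1.8885 / 0.8741 ≈ 2.16% per quarter.

Separation rate ≈ 2.16% per quarter.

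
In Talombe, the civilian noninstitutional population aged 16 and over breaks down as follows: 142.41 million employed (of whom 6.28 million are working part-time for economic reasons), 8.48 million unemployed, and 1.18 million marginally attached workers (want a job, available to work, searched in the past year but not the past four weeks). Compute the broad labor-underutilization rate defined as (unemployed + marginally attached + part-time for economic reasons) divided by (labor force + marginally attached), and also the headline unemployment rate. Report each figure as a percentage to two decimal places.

Labor force = 142.41 + 8.48 = 150.89 million.
Numerator = 8.48 + 1.18 + 6.28 = 15.94 million.
Denominator = 150.89 + 1.18 = 152.07 million.
Broad rate = 15.94 / 152.07 = 10.48%.
Headline unemployment rate = 8.48 / 150.89 = 5.62%.

Broad underutilization rate ≈ 10.48%; headline unemployment rate ≈ 5.62%.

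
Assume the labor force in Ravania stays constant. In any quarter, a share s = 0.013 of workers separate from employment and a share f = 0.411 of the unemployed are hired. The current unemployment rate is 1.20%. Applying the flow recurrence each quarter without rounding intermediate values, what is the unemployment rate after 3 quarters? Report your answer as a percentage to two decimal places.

Unemployment rate after three quarters ≈ 2.71%.

With a fixed labor force, u_{t+1} = u_t + s·(1−u_t) − f·u_t = u_t·(1−s−f) + s.
Here 1−s−f = 0.576 and s = 0.013.
u_1 = 0.012000 × 0.576 + 0.013 = 0.019912.
u_2 = 0.019912 × 0.576 + 0.013 = 0.024469.
u_3 = 0.024469 × 0.576 + 0.013 = 0.027094.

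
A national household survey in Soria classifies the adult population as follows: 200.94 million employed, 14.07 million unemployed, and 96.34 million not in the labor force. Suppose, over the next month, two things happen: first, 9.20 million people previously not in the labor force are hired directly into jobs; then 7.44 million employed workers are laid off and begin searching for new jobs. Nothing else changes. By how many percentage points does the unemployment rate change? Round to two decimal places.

The unemployment rate changes by +3.05 percentage points.

Initially, labor force = 200.94 + 14.07 = 215.01 million, so u = 14.07/215.01 = 6.54%.
After the first change, employed and labor force both rise by 9.20; unemployed unchanged → E = 210.14, U = 14.07, labor force = 224.21 million.
After the second change, employed falls and unemployed rises by 7.44; labor force unchanged → E = 202.70, U = 21.51, labor force = 224.21 million.
New unemployment rate = 21.51 / 224.21 = 9.59%.
Change = 9.59% − 6.54% = +3.05 percentage points.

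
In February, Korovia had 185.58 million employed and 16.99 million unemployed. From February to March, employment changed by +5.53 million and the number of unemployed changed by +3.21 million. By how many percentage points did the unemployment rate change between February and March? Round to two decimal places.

The unemployment rate changed by +1.17 percentage points.

February: labor force = 185.58 + 16.99 = 202.57; u = 16.99/202.57 = 8.39%.
March: labor force = 191.11 + 20.20 = 211.31; u = 20.20/211.31 = 9.56%.
Change = 9.56% − 8.39% = +1.17 pp.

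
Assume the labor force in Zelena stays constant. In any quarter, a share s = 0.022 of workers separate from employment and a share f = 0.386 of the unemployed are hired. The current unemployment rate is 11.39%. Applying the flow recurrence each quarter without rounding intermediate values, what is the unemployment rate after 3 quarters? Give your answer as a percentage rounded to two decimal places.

With a fixed labor force, u_{t+1} = u_t + s·(1−u_t) − f·u_t = u_t·(1−s−f) + s.
Here 1−s−f = 0.592 and s = 0.022.
u_1 = 0.113900 × 0.592 + 0.022 = 0.089429.
u_2 = 0.089429 × 0.592 + 0.022 = 0.074942.
u_3 = 0.074942 × 0.592 + 0.022 = 0.066366.

Unemployment rate after three quarters ≈ 6.64%.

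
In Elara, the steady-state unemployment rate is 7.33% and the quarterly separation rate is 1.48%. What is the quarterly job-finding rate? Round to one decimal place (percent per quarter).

From u* = s/(s+f): f = s·(1−u)/u.
f = 1.48 × (1 − 0.0733) / 0.0733 = 1.3715 / 0.0733 ≈ 18.7% per quarter.

Job-finding rate ≈ 18.7% per quarter.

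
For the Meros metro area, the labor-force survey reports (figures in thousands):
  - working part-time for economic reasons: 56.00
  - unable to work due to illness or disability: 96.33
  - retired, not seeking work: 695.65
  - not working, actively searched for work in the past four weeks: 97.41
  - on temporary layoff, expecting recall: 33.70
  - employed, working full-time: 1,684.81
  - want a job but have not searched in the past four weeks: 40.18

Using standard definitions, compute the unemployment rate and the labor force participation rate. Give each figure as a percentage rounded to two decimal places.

Unemployment rate ≈ 7.00%; labor force participation rate ≈ 69.23%.

Employed = 56.00 + 1,684.81 = 1,740.81 thousand (anyone who worked, including part-time for economic reasons, counts as employed).
Unemployed = 97.41 + 33.70 = 131.11 thousand (jobless and actively searching, or on temporary layoff).
Labor force = 1,740.81 + 131.11 = 1,871.92 thousand.
Not in labor force = 96.33 + 695.65 + 40.18 = 832.16 thousand (those not working and not actively searching are outside the labor force — including those who want a job but have given up searching).
Civilian working-age population = 1,871.92 + 832.16 = 2,704.08 thousand.
Unemployment rate = 131.11 / 1,871.92 = 7.00%.
Labor force participation rate = 1,871.92 / 2,704.08 = 69.23%.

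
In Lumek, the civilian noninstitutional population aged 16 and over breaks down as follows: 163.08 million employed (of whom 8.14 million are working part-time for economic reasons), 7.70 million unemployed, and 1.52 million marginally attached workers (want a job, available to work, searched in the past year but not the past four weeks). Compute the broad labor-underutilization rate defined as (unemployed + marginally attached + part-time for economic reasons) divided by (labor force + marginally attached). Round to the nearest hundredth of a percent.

Broad underutilization rate ≈ 10.08%.

Labor force = 163.08 + 7.70 = 170.78 million.
Numerator = 7.70 + 1.52 + 8.14 = 17.36 million.
Denominator = 170.78 + 1.52 = 172.30 million.
Broad rate = 17.36 / 172.30 = 10.08%.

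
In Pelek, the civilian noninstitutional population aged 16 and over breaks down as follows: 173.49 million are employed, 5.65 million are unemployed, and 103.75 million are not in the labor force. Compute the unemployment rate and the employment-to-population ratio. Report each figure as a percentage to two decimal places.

Unemployment rate ≈ 3.15%; employment-population ratio ≈ 61.33%.

Labor force = employed + unemployed = 173.49 + 5.65 = 179.14 million.
Working-age population = 179.14 + 103.75 = 282.89 million.
Unemployment rate = 5.65 / 179.14 = 3.15%.
Employment-population ratio = 173.49 / 282.89 = 61.33%.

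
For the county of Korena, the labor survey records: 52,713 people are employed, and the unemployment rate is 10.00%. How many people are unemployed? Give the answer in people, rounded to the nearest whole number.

Let U be the number unemployed. The labor force is E + U, and U/(E+U) = 0.1000.
So U = 0.1000 × 52,713 / (1 − 0.1000) = 5271.30 / 0.9000 ≈ 5,857.

About 5,857 are unemployed.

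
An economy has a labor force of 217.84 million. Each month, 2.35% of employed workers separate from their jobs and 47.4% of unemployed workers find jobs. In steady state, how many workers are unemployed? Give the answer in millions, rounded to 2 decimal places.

Steady-state unemployment rate u* = s/(s+f) = 2.35/(2.35+47.4) = 0.047236.
Unemployed = u* × labor force = 0.047236 × 217.84 ≈ 10.29 million.

About 10.29 million are unemployed in steady state.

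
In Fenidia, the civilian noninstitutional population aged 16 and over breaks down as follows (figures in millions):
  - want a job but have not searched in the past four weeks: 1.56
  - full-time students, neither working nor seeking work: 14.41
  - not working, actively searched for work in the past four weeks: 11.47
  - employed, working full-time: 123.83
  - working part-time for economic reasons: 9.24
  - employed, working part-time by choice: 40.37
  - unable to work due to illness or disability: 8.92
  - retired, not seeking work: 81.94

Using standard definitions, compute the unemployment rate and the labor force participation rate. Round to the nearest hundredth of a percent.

Unemployment rate ≈ 6.20%; labor force participation rate ≈ 63.38%.

Employed = 123.83 + 9.24 + 40.37 = 173.44 million (anyone who worked, including part-time for economic reasons, counts as employed).
Unemployed = 11.47 million.
Labor force = 173.44 + 11.47 = 184.91 million.
Not in labor force = 1.56 + 14.41 + 8.92 + 81.94 = 106.83 million (those not working and not actively searching are outside the labor force — including those who want a job but have given up searching).
Civilian working-age population = 184.91 + 106.83 = 291.74 million.
Unemployment rate = 11.47 / 184.91 = 6.20%.
Labor force participation rate = 184.91 / 291.74 = 63.38%.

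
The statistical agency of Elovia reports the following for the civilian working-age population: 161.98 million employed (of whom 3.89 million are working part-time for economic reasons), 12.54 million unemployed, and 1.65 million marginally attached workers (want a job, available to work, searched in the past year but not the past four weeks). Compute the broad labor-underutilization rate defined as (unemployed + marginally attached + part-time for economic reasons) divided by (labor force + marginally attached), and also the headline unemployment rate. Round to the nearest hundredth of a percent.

Broad underutilization rate ≈ 10.26%; headline unemployment rate ≈ 7.19%.

Labor force = 161.98 + 12.54 = 174.52 million.
Numerator = 12.54 + 1.65 + 3.89 = 18.08 million.
Denominator = 174.52 + 1.65 = 176.17 million.
Broad rate = 18.08 / 176.17 = 10.26%.
Headline unemployment rate = 12.54 / 174.52 = 7.19%.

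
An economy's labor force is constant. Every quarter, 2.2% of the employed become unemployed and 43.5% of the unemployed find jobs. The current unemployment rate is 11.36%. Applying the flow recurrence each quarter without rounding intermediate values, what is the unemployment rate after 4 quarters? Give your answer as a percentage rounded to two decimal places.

With a fixed labor force, u_{t+1} = u_t + s·(1−u_t) − f·u_t = u_t·(1−s−f) + s.
Here 1−s−f = 0.543 and s = 0.022.
u_1 = 0.113600 × 0.543 + 0.022 = 0.083685.
u_2 = 0.083685 × 0.543 + 0.022 = 0.067441.
u_3 = 0.067441 × 0.543 + 0.022 = 0.058620.
u_4 = 0.058620 × 0.543 + 0.022 = 0.053831.

Unemployment rate after four quarters ≈ 5.38%.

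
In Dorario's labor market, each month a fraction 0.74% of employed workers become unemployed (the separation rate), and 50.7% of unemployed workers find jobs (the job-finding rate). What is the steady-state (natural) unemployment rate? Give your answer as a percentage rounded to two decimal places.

At steady state the flows balance: s·E = f·U, so U/(E+U) = s/(s+f).
u* = 0.74 / (0.74 + 50.7) = 0.74 / 51.44 = 1.44%.

Steady-state unemployment rate ≈ 1.44%.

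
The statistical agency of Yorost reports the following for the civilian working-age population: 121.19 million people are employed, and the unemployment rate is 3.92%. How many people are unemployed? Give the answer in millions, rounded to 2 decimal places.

Let U be the number unemployed. The labor force is E + U, and U/(E+U) = 0.0392.
So U = 0.0392 × 121.19 / (1 − 0.0392) = 4.7506 / 0.9608 ≈ 4.94 million.

About 4.94 million are unemployed.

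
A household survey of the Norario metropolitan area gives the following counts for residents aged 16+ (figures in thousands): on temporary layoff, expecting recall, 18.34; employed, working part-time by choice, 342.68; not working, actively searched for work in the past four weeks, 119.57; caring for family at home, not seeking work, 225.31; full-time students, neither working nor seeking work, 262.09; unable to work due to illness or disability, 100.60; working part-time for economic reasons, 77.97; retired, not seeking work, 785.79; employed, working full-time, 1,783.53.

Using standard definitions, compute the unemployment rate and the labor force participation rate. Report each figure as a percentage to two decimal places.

Employed = 342.68 + 77.97 + 1,783.53 = 2,204.18 thousand (anyone who worked, including part-time for economic reasons, counts as employed).
Unemployed = 18.34 + 119.57 = 137.91 thousand (jobless and actively searching, or on temporary layoff).
Labor force = 2,204.18 + 137.91 = 2,342.09 thousand.
Not in labor force = 225.31 + 262.09 + 100.60 + 785.79 = 1,373.79 thousand (those not working and not actively searching are outside the labor force).
Civilian working-age population = 2,342.09 + 1,373.79 = 3,715.88 thousand.
Unemployment rate = 137.91 / 2,342.09 = 5.89%.
Labor force participation rate = 2,342.09 / 3,715.88 = 63.03%.

Unemployment rate ≈ 5.89%; labor force participation rate ≈ 63.03%.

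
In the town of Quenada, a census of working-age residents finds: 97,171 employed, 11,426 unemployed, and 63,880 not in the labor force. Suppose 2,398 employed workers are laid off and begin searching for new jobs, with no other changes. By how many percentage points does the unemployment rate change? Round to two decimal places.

The unemployment rate changes by +2.21 percentage points.

Initially, labor force = 97,171 + 11,426 = 108,597, so u = 11,426/108,597 = 10.52%.
After the change, employed falls and unemployed rises by 2,398; labor force unchanged → E = 94,773, U = 13,824, labor force = 108,597.
New unemployment rate = 13,824 / 108,597 = 12.73%.
Change = 12.73% − 10.52% = +2.21 percentage points.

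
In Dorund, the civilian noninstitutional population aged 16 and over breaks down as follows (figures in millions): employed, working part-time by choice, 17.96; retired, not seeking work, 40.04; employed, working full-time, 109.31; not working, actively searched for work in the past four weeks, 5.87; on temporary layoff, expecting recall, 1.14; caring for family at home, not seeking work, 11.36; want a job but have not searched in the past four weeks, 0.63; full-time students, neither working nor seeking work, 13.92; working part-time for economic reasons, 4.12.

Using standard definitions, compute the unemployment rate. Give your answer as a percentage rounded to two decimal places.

Employed = 17.96 + 109.31 + 4.12 = 131.39 million (anyone who worked, including part-time for economic reasons, counts as employed).
Unemployed = 5.87 + 1.14 = 7.01 million (jobless and actively searching, or on temporary layoff).
Labor force = 131.39 + 7.01 = 138.40 million.
Unemployment rate = 7.01 / 138.40 = 5.07%.

Unemployment rate ≈ 5.07%.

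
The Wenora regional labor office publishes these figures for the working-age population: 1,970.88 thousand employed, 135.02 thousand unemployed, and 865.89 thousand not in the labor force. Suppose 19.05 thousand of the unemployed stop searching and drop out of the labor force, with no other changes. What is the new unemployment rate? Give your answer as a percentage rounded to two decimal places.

Initially, labor force = 1,970.88 + 135.02 = 2,105.90 thousand, so u = 135.02/2,105.90 = 6.41%.
After the change, unemployed and labor force both fall by 19.05 → E = 1,970.88, U = 115.97, labor force = 2,086.85 thousand.
New unemployment rate = 115.97 / 2,086.85 = 5.56%.

New unemployment rate ≈ 5.56%.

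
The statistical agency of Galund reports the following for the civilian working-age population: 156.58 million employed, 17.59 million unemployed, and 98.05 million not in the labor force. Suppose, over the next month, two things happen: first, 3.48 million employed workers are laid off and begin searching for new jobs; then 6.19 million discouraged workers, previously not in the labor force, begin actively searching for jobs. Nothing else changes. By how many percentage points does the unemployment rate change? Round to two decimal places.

Initially, labor force = 156.58 + 17.59 = 174.17 million, so u = 17.59/174.17 = 10.10%.
After the first change, employed falls and unemployed rises by 3.48; labor force unchanged → E = 153.10, U = 21.07, labor force = 174.17 million.
After the second change, unemployed and labor force both rise by 6.19 → E = 153.10, U = 27.26, labor force = 180.36 million.
New unemployment rate = 27.26 / 180.36 = 15.11%.
Change = 15.11% − 10.10% = +5.01 percentage points.

The unemployment rate changes by +5.01 percentage points.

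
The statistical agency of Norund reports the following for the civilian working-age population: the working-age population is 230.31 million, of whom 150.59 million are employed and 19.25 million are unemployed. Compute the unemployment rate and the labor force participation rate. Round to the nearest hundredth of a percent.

Labor force = employed + unemployed = 150.59 + 19.25 = 169.84 million.
Unemployment rate = 19.25 / 169.84 = 11.33%.
Labor force participation rate = 169.84 / 230.31 = 73.74%.

Unemployment rate ≈ 11.33%; labor force participation rate ≈ 73.74%.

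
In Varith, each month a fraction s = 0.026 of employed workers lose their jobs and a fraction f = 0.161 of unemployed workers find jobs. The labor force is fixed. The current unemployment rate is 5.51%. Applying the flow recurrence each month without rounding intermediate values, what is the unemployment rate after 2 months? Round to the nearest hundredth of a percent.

Unemployment rate after two months ≈ 8.36%.

With a fixed labor force, u_{t+1} = u_t + s·(1−u_t) − f·u_t = u_t·(1−s−f) + s.
Here 1−s−f = 0.813 and s = 0.026.
u_1 = 0.055100 × 0.813 + 0.026 = 0.070796.
u_2 = 0.070796 × 0.813 + 0.026 = 0.083557.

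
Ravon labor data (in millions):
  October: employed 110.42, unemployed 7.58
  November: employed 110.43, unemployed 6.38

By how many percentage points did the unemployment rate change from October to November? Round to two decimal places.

The unemployment rate changed by −0.96 percentage points.

October: labor force = 110.42 + 7.58 = 118.00; u = 7.58/118.00 = 6.42%.
November: labor force = 110.43 + 6.38 = 116.81; u = 6.38/116.81 = 5.46%.
Change = 5.46% − 6.42% = −0.96 pp.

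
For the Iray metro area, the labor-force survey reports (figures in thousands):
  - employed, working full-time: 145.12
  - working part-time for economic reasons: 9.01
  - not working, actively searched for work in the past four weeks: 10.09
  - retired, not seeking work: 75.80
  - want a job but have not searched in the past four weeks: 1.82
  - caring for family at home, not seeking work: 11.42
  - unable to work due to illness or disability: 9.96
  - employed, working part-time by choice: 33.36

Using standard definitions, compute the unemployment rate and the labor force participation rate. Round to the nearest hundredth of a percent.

Unemployment rate ≈ 5.11%; labor force participation rate ≈ 66.62%.

Employed = 145.12 + 9.01 + 33.36 = 187.49 thousand (anyone who worked, including part-time for economic reasons, counts as employed).
Unemployed = 10.09 thousand.
Labor force = 187.49 + 10.09 = 197.58 thousand.
Not in labor force = 75.80 + 1.82 + 11.42 + 9.96 = 99.00 thousand (those not working and not actively searching are outside the labor force — including those who want a job but have given up searching).
Civilian working-age population = 197.58 + 99.00 = 296.58 thousand.
Unemployment rate = 10.09 / 197.58 = 5.11%.
Labor force participation rate = 197.58 / 296.58 = 66.62%.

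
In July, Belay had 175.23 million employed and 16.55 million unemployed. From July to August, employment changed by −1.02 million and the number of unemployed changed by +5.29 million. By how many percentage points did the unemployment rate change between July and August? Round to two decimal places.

The unemployment rate changed by +2.51 percentage points.

July: labor force = 175.23 + 16.55 = 191.78; u = 16.55/191.78 = 8.63%.
August: labor force = 174.21 + 21.84 = 196.05; u = 21.84/196.05 = 11.14%.
Change = 11.14% − 8.63% = +2.51 pp.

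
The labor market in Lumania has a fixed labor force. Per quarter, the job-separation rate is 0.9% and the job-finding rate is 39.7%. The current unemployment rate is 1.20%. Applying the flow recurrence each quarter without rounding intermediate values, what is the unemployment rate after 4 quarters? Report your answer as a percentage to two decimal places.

With a fixed labor force, u_{t+1} = u_t + s·(1−u_t) − f·u_t = u_t·(1−s−f) + s.
Here 1−s−f = 0.594 and s = 0.009.
u_1 = 0.012000 × 0.594 + 0.009 = 0.016128.
u_2 = 0.016128 × 0.594 + 0.009 = 0.018580.
u_3 = 0.018580 × 0.594 + 0.009 = 0.020037.
u_4 = 0.020037 × 0.594 + 0.009 = 0.020902.

Unemployment rate after four quarters ≈ 2.09%.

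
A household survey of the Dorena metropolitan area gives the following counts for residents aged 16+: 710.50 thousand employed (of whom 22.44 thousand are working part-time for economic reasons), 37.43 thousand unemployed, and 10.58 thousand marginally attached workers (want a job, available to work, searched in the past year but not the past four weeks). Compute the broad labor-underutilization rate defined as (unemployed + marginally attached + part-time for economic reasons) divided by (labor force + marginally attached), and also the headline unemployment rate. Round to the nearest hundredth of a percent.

Broad underutilization rate ≈ 9.29%; headline unemployment rate ≈ 5.00%.

Labor force = 710.50 + 37.43 = 747.93 thousand.
Numerator = 37.43 + 10.58 + 22.44 = 70.45 thousand.
Denominator = 747.93 + 10.58 = 758.51 thousand.
Broad rate = 70.45 / 758.51 = 9.29%.
Headline unemployment rate = 37.43 / 747.93 = 5.00%.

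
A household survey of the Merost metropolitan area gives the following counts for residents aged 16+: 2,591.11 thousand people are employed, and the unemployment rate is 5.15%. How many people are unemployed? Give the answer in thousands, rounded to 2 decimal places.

Let U be the number unemployed. The labor force is E + U, and U/(E+U) = 0.0515.
So U = 0.0515 × 2,591.11 / (1 − 0.0515) = 133.4422 / 0.9485 ≈ 140.69 thousand.

About 140.69 thousand are unemployed.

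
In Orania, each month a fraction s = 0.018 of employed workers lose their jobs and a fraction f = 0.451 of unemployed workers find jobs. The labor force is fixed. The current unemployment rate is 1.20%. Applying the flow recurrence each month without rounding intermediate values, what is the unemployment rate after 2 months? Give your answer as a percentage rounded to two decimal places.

Unemployment rate after two months ≈ 3.09%.

With a fixed labor force, u_{t+1} = u_t + s·(1−u_t) − f·u_t = u_t·(1−s−f) + s.
Here 1−s−f = 0.531 and s = 0.018.
u_1 = 0.012000 × 0.531 + 0.018 = 0.024372.
u_2 = 0.024372 × 0.531 + 0.018 = 0.030942.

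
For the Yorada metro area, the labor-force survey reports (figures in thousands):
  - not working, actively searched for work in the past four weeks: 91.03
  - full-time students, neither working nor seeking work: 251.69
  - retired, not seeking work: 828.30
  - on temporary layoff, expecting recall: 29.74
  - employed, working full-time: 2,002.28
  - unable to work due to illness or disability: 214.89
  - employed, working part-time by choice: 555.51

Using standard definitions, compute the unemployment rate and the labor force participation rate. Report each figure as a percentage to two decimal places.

Employed = 2,002.28 + 555.51 = 2,557.79 thousand.
Unemployed = 91.03 + 29.74 = 120.77 thousand (jobless and actively searching, or on temporary layoff).
Labor force = 2,557.79 + 120.77 = 2,678.56 thousand.
Not in labor force = 251.69 + 828.30 + 214.89 = 1,294.88 thousand (those not working and not actively searching are outside the labor force).
Civilian working-age population = 2,678.56 + 1,294.88 = 3,973.44 thousand.
Unemployment rate = 120.77 / 2,678.56 = 4.51%.
Labor force participation rate = 2,678.56 / 3,973.44 = 67.41%.

Unemployment rate ≈ 4.51%; labor force participation rate ≈ 67.41%.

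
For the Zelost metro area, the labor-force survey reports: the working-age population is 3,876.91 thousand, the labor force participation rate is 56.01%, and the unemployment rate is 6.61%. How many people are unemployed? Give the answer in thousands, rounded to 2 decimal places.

About 143.53 thousand are unemployed.

Labor force = 0.5601 × 3,876.91 = 2,171.46 thousand.
Unemployed = 0.0661 × 2,171.46 ≈ 143.53 thousand.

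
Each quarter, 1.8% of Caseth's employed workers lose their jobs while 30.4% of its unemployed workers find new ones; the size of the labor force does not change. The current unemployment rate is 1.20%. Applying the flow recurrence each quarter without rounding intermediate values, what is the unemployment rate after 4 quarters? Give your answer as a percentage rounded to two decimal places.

With a fixed labor force, u_{t+1} = u_t + s·(1−u_t) − f·u_t = u_t·(1−s−f) + s.
Here 1−s−f = 0.678 and s = 0.018.
u_1 = 0.012000 × 0.678 + 0.018 = 0.026136.
u_2 = 0.026136 × 0.678 + 0.018 = 0.035720.
u_3 = 0.035720 × 0.678 + 0.018 = 0.042218.
u_4 = 0.042218 × 0.678 + 0.018 = 0.046624.

Unemployment rate after four quarters ≈ 4.66%.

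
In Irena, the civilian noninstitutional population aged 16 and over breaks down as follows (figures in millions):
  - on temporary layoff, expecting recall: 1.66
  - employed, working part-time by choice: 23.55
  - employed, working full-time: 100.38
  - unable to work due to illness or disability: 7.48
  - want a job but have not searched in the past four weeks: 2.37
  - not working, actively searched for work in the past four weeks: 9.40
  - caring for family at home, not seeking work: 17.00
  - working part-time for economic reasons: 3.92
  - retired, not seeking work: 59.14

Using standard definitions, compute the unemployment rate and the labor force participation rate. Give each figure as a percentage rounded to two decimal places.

Unemployment rate ≈ 7.96%; labor force participation rate ≈ 61.77%.

Employed = 23.55 + 100.38 + 3.92 = 127.85 million (anyone who worked, including part-time for economic reasons, counts as employed).
Unemployed = 1.66 + 9.40 = 11.06 million (jobless and actively searching, or on temporary layoff).
Labor force = 127.85 + 11.06 = 138.91 million.
Not in labor force = 7.48 + 2.37 + 17.00 + 59.14 = 85.99 million (those not working and not actively searching are outside the labor force — including those who want a job but have given up searching).
Civilian working-age population = 138.91 + 85.99 = 224.90 million.
Unemployment rate = 11.06 / 138.91 = 7.96%.
Labor force participation rate = 138.91 / 224.90 = 61.77%.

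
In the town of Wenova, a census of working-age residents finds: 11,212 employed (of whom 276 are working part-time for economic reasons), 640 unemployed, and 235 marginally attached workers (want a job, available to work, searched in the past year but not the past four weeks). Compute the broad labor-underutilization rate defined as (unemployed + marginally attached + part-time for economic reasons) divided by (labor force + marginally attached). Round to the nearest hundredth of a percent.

Broad underutilization rate ≈ 9.52%.

Labor force = 11,212 + 640 = 11,852.
Numerator = 640 + 235 + 276 = 1,151.
Denominator = 11,852 + 235 = 12,087.
Broad rate = 1,151 / 12,087 = 9.52%.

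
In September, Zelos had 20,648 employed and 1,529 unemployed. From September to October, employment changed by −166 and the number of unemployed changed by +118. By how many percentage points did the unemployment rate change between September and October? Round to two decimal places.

The unemployment rate changed by +0.55 percentage points.

September: labor force = 20,648 + 1,529 = 22,177; u = 1,529/22,177 = 6.89%.
October: labor force = 20,482 + 1,647 = 22,129; u = 1,647/22,129 = 7.44%.
Change = 7.44% − 6.89% = +0.55 pp.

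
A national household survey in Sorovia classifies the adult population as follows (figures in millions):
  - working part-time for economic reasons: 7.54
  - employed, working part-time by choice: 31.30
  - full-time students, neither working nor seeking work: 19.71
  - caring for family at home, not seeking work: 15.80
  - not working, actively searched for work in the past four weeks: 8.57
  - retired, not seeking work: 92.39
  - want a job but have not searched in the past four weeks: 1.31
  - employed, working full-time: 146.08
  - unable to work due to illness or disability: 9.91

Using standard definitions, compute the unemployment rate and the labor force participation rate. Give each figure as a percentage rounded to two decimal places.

Unemployment rate ≈ 4.43%; labor force participation rate ≈ 58.17%.

Employed = 7.54 + 31.30 + 146.08 = 184.92 million (anyone who worked, including part-time for economic reasons, counts as employed).
Unemployed = 8.57 million.
Labor force = 184.92 + 8.57 = 193.49 million.
Not in labor force = 19.71 + 15.80 + 92.39 + 1.31 + 9.91 = 139.12 million (those not working and not actively searching are outside the labor force — including those who want a job but have given up searching).
Civilian working-age population = 193.49 + 139.12 = 332.61 million.
Unemployment rate = 8.57 / 193.49 = 4.43%.
Labor force participation rate = 193.49 / 332.61 = 58.17%.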